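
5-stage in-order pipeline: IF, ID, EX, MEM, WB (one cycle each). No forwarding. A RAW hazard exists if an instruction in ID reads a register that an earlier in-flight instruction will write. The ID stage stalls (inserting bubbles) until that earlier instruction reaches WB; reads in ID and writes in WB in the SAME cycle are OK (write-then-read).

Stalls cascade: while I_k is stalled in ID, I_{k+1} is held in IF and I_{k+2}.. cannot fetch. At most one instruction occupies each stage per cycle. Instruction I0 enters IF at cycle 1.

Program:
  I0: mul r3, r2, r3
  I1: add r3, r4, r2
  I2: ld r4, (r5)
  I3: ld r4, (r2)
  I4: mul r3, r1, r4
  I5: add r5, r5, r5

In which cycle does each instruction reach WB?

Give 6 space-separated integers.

Answer: 5 6 7 8 11 12

Derivation:
I0 mul r3 <- r2,r3: IF@1 ID@2 stall=0 (-) EX@3 MEM@4 WB@5
I1 add r3 <- r4,r2: IF@2 ID@3 stall=0 (-) EX@4 MEM@5 WB@6
I2 ld r4 <- r5: IF@3 ID@4 stall=0 (-) EX@5 MEM@6 WB@7
I3 ld r4 <- r2: IF@4 ID@5 stall=0 (-) EX@6 MEM@7 WB@8
I4 mul r3 <- r1,r4: IF@5 ID@6 stall=2 (RAW on I3.r4 (WB@8)) EX@9 MEM@10 WB@11
I5 add r5 <- r5,r5: IF@6 ID@9 stall=0 (-) EX@10 MEM@11 WB@12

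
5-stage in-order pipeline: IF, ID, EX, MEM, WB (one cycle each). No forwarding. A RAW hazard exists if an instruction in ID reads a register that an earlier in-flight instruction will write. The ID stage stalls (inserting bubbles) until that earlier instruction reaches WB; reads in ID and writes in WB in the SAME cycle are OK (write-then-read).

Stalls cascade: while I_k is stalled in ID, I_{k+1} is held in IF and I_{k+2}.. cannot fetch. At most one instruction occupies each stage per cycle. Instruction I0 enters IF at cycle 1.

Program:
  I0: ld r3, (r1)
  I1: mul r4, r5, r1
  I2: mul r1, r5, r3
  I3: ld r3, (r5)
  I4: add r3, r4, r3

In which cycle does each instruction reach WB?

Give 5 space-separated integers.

Answer: 5 6 8 9 12

Derivation:
I0 ld r3 <- r1: IF@1 ID@2 stall=0 (-) EX@3 MEM@4 WB@5
I1 mul r4 <- r5,r1: IF@2 ID@3 stall=0 (-) EX@4 MEM@5 WB@6
I2 mul r1 <- r5,r3: IF@3 ID@4 stall=1 (RAW on I0.r3 (WB@5)) EX@6 MEM@7 WB@8
I3 ld r3 <- r5: IF@4 ID@6 stall=0 (-) EX@7 MEM@8 WB@9
I4 add r3 <- r4,r3: IF@6 ID@7 stall=2 (RAW on I3.r3 (WB@9)) EX@10 MEM@11 WB@12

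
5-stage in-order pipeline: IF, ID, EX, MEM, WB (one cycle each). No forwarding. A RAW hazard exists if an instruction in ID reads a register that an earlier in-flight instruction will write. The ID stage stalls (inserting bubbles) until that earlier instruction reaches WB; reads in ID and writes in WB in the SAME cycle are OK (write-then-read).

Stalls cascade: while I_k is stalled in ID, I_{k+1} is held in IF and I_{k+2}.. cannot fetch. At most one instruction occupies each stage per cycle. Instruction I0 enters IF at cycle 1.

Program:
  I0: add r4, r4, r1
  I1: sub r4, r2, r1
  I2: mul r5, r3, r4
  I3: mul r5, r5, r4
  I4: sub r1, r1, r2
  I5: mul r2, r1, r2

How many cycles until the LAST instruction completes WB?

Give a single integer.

Answer: 16

Derivation:
I0 add r4 <- r4,r1: IF@1 ID@2 stall=0 (-) EX@3 MEM@4 WB@5
I1 sub r4 <- r2,r1: IF@2 ID@3 stall=0 (-) EX@4 MEM@5 WB@6
I2 mul r5 <- r3,r4: IF@3 ID@4 stall=2 (RAW on I1.r4 (WB@6)) EX@7 MEM@8 WB@9
I3 mul r5 <- r5,r4: IF@4 ID@7 stall=2 (RAW on I2.r5 (WB@9)) EX@10 MEM@11 WB@12
I4 sub r1 <- r1,r2: IF@7 ID@10 stall=0 (-) EX@11 MEM@12 WB@13
I5 mul r2 <- r1,r2: IF@10 ID@11 stall=2 (RAW on I4.r1 (WB@13)) EX@14 MEM@15 WB@16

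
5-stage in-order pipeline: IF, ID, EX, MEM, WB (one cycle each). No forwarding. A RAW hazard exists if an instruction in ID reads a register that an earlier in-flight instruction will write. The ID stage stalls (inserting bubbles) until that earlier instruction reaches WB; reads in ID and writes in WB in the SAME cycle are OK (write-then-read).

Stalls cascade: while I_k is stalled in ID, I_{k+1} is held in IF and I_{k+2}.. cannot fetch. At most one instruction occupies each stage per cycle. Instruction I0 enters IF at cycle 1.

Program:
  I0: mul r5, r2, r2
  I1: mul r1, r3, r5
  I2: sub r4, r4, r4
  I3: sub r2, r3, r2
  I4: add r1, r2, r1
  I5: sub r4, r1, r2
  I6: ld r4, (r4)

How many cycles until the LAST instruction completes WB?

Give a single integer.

Answer: 19

Derivation:
I0 mul r5 <- r2,r2: IF@1 ID@2 stall=0 (-) EX@3 MEM@4 WB@5
I1 mul r1 <- r3,r5: IF@2 ID@3 stall=2 (RAW on I0.r5 (WB@5)) EX@6 MEM@7 WB@8
I2 sub r4 <- r4,r4: IF@3 ID@6 stall=0 (-) EX@7 MEM@8 WB@9
I3 sub r2 <- r3,r2: IF@6 ID@7 stall=0 (-) EX@8 MEM@9 WB@10
I4 add r1 <- r2,r1: IF@7 ID@8 stall=2 (RAW on I3.r2 (WB@10)) EX@11 MEM@12 WB@13
I5 sub r4 <- r1,r2: IF@8 ID@11 stall=2 (RAW on I4.r1 (WB@13)) EX@14 MEM@15 WB@16
I6 ld r4 <- r4: IF@11 ID@14 stall=2 (RAW on I5.r4 (WB@16)) EX@17 MEM@18 WB@19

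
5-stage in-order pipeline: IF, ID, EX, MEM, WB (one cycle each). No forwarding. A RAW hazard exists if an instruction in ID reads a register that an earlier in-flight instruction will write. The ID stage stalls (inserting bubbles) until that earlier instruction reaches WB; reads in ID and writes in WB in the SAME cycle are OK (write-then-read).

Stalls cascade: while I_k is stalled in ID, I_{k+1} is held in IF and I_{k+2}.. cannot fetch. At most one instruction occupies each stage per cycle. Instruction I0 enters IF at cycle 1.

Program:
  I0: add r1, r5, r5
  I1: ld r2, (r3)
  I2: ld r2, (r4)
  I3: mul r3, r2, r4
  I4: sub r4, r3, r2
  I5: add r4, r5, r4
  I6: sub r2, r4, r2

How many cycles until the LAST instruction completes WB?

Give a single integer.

Answer: 19

Derivation:
I0 add r1 <- r5,r5: IF@1 ID@2 stall=0 (-) EX@3 MEM@4 WB@5
I1 ld r2 <- r3: IF@2 ID@3 stall=0 (-) EX@4 MEM@5 WB@6
I2 ld r2 <- r4: IF@3 ID@4 stall=0 (-) EX@5 MEM@6 WB@7
I3 mul r3 <- r2,r4: IF@4 ID@5 stall=2 (RAW on I2.r2 (WB@7)) EX@8 MEM@9 WB@10
I4 sub r4 <- r3,r2: IF@5 ID@8 stall=2 (RAW on I3.r3 (WB@10)) EX@11 MEM@12 WB@13
I5 add r4 <- r5,r4: IF@8 ID@11 stall=2 (RAW on I4.r4 (WB@13)) EX@14 MEM@15 WB@16
I6 sub r2 <- r4,r2: IF@11 ID@14 stall=2 (RAW on I5.r4 (WB@16)) EX@17 MEM@18 WB@19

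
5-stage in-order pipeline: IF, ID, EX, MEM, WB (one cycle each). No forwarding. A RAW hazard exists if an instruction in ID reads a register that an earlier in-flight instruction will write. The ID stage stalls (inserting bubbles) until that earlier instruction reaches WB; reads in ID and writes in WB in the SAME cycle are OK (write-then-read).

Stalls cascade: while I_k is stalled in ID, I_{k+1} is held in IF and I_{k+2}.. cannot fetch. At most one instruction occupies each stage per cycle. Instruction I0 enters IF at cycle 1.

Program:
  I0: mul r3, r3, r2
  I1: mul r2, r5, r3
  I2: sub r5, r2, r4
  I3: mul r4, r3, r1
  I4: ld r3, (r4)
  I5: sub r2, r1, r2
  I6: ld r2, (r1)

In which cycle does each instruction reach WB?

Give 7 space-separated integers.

I0 mul r3 <- r3,r2: IF@1 ID@2 stall=0 (-) EX@3 MEM@4 WB@5
I1 mul r2 <- r5,r3: IF@2 ID@3 stall=2 (RAW on I0.r3 (WB@5)) EX@6 MEM@7 WB@8
I2 sub r5 <- r2,r4: IF@3 ID@6 stall=2 (RAW on I1.r2 (WB@8)) EX@9 MEM@10 WB@11
I3 mul r4 <- r3,r1: IF@6 ID@9 stall=0 (-) EX@10 MEM@11 WB@12
I4 ld r3 <- r4: IF@9 ID@10 stall=2 (RAW on I3.r4 (WB@12)) EX@13 MEM@14 WB@15
I5 sub r2 <- r1,r2: IF@10 ID@13 stall=0 (-) EX@14 MEM@15 WB@16
I6 ld r2 <- r1: IF@13 ID@14 stall=0 (-) EX@15 MEM@16 WB@17

Answer: 5 8 11 12 15 16 17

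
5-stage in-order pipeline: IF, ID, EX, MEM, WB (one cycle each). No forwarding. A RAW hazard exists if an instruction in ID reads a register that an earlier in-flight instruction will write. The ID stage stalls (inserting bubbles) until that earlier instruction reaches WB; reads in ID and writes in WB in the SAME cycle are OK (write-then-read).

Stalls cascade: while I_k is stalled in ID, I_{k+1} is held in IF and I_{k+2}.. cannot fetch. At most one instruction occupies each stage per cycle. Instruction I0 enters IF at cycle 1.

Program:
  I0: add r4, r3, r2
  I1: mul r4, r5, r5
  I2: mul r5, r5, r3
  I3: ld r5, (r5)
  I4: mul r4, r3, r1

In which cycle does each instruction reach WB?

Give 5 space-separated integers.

I0 add r4 <- r3,r2: IF@1 ID@2 stall=0 (-) EX@3 MEM@4 WB@5
I1 mul r4 <- r5,r5: IF@2 ID@3 stall=0 (-) EX@4 MEM@5 WB@6
I2 mul r5 <- r5,r3: IF@3 ID@4 stall=0 (-) EX@5 MEM@6 WB@7
I3 ld r5 <- r5: IF@4 ID@5 stall=2 (RAW on I2.r5 (WB@7)) EX@8 MEM@9 WB@10
I4 mul r4 <- r3,r1: IF@5 ID@8 stall=0 (-) EX@9 MEM@10 WB@11

Answer: 5 6 7 10 11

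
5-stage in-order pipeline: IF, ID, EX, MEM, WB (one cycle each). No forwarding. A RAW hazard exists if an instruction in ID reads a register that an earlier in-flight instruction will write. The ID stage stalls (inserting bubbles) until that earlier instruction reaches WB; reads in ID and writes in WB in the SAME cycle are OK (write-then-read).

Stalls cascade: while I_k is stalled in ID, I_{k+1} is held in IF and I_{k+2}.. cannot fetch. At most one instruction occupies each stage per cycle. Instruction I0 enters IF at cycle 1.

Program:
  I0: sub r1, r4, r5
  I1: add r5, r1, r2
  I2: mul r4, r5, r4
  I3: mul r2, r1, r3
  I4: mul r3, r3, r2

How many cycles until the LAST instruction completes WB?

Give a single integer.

I0 sub r1 <- r4,r5: IF@1 ID@2 stall=0 (-) EX@3 MEM@4 WB@5
I1 add r5 <- r1,r2: IF@2 ID@3 stall=2 (RAW on I0.r1 (WB@5)) EX@6 MEM@7 WB@8
I2 mul r4 <- r5,r4: IF@3 ID@6 stall=2 (RAW on I1.r5 (WB@8)) EX@9 MEM@10 WB@11
I3 mul r2 <- r1,r3: IF@6 ID@9 stall=0 (-) EX@10 MEM@11 WB@12
I4 mul r3 <- r3,r2: IF@9 ID@10 stall=2 (RAW on I3.r2 (WB@12)) EX@13 MEM@14 WB@15

Answer: 15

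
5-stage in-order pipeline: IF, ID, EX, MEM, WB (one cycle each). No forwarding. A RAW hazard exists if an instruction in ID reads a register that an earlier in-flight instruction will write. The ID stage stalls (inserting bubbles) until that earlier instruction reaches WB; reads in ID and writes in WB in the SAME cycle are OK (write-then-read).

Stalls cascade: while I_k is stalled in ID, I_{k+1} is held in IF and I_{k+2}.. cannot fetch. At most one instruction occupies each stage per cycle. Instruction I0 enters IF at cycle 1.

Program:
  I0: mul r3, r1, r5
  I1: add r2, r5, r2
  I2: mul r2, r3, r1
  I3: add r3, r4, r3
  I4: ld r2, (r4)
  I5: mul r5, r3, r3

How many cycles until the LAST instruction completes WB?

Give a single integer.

I0 mul r3 <- r1,r5: IF@1 ID@2 stall=0 (-) EX@3 MEM@4 WB@5
I1 add r2 <- r5,r2: IF@2 ID@3 stall=0 (-) EX@4 MEM@5 WB@6
I2 mul r2 <- r3,r1: IF@3 ID@4 stall=1 (RAW on I0.r3 (WB@5)) EX@6 MEM@7 WB@8
I3 add r3 <- r4,r3: IF@4 ID@6 stall=0 (-) EX@7 MEM@8 WB@9
I4 ld r2 <- r4: IF@6 ID@7 stall=0 (-) EX@8 MEM@9 WB@10
I5 mul r5 <- r3,r3: IF@7 ID@8 stall=1 (RAW on I3.r3 (WB@9)) EX@10 MEM@11 WB@12

Answer: 12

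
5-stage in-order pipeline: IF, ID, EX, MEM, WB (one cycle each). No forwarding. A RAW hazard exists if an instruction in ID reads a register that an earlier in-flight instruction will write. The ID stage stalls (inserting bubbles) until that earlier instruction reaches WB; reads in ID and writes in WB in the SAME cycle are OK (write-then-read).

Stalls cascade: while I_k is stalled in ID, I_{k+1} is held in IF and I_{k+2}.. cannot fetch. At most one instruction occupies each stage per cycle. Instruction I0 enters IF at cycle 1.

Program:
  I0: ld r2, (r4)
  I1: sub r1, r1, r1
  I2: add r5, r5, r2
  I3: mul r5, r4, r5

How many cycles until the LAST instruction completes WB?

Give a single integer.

Answer: 11

Derivation:
I0 ld r2 <- r4: IF@1 ID@2 stall=0 (-) EX@3 MEM@4 WB@5
I1 sub r1 <- r1,r1: IF@2 ID@3 stall=0 (-) EX@4 MEM@5 WB@6
I2 add r5 <- r5,r2: IF@3 ID@4 stall=1 (RAW on I0.r2 (WB@5)) EX@6 MEM@7 WB@8
I3 mul r5 <- r4,r5: IF@4 ID@6 stall=2 (RAW on I2.r5 (WB@8)) EX@9 MEM@10 WB@11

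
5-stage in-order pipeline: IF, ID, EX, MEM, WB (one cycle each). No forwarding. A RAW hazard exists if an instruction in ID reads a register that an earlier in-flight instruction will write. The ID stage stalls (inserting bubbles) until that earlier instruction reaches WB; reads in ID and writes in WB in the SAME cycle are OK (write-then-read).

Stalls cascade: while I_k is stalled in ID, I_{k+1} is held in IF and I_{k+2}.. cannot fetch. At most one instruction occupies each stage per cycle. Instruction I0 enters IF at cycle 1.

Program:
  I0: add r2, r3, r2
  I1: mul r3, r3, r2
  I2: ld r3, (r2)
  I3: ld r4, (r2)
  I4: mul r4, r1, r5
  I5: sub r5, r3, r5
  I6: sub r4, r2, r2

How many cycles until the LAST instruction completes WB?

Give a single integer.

I0 add r2 <- r3,r2: IF@1 ID@2 stall=0 (-) EX@3 MEM@4 WB@5
I1 mul r3 <- r3,r2: IF@2 ID@3 stall=2 (RAW on I0.r2 (WB@5)) EX@6 MEM@7 WB@8
I2 ld r3 <- r2: IF@3 ID@6 stall=0 (-) EX@7 MEM@8 WB@9
I3 ld r4 <- r2: IF@6 ID@7 stall=0 (-) EX@8 MEM@9 WB@10
I4 mul r4 <- r1,r5: IF@7 ID@8 stall=0 (-) EX@9 MEM@10 WB@11
I5 sub r5 <- r3,r5: IF@8 ID@9 stall=0 (-) EX@10 MEM@11 WB@12
I6 sub r4 <- r2,r2: IF@9 ID@10 stall=0 (-) EX@11 MEM@12 WB@13

Answer: 13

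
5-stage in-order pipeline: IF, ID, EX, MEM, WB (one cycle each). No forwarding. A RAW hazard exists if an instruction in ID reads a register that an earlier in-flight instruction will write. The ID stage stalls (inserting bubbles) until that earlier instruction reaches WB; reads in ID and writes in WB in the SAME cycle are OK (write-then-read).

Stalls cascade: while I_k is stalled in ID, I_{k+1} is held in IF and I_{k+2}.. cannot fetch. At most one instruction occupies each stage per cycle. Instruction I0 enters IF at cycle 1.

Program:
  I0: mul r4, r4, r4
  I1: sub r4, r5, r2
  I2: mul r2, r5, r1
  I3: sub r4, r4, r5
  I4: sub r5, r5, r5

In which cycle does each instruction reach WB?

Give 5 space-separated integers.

I0 mul r4 <- r4,r4: IF@1 ID@2 stall=0 (-) EX@3 MEM@4 WB@5
I1 sub r4 <- r5,r2: IF@2 ID@3 stall=0 (-) EX@4 MEM@5 WB@6
I2 mul r2 <- r5,r1: IF@3 ID@4 stall=0 (-) EX@5 MEM@6 WB@7
I3 sub r4 <- r4,r5: IF@4 ID@5 stall=1 (RAW on I1.r4 (WB@6)) EX@7 MEM@8 WB@9
I4 sub r5 <- r5,r5: IF@5 ID@7 stall=0 (-) EX@8 MEM@9 WB@10

Answer: 5 6 7 9 10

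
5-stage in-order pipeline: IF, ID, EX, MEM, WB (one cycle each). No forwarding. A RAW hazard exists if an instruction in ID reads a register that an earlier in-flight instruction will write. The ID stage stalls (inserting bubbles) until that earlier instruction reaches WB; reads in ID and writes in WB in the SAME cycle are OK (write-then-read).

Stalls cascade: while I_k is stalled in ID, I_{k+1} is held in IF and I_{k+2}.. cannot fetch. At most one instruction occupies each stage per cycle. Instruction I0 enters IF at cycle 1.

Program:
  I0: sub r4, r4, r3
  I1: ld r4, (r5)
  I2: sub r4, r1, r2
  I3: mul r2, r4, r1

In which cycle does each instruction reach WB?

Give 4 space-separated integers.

I0 sub r4 <- r4,r3: IF@1 ID@2 stall=0 (-) EX@3 MEM@4 WB@5
I1 ld r4 <- r5: IF@2 ID@3 stall=0 (-) EX@4 MEM@5 WB@6
I2 sub r4 <- r1,r2: IF@3 ID@4 stall=0 (-) EX@5 MEM@6 WB@7
I3 mul r2 <- r4,r1: IF@4 ID@5 stall=2 (RAW on I2.r4 (WB@7)) EX@8 MEM@9 WB@10

Answer: 5 6 7 10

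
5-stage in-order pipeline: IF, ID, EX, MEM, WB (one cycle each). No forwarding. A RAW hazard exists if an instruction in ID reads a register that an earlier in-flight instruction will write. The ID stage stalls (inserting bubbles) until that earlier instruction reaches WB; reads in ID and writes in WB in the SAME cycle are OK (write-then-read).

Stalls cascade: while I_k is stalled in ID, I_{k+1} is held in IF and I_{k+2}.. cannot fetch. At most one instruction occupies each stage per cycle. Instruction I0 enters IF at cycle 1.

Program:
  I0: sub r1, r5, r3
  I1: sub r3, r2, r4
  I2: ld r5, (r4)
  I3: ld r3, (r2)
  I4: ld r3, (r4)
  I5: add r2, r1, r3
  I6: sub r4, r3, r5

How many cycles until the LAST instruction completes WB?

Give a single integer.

I0 sub r1 <- r5,r3: IF@1 ID@2 stall=0 (-) EX@3 MEM@4 WB@5
I1 sub r3 <- r2,r4: IF@2 ID@3 stall=0 (-) EX@4 MEM@5 WB@6
I2 ld r5 <- r4: IF@3 ID@4 stall=0 (-) EX@5 MEM@6 WB@7
I3 ld r3 <- r2: IF@4 ID@5 stall=0 (-) EX@6 MEM@7 WB@8
I4 ld r3 <- r4: IF@5 ID@6 stall=0 (-) EX@7 MEM@8 WB@9
I5 add r2 <- r1,r3: IF@6 ID@7 stall=2 (RAW on I4.r3 (WB@9)) EX@10 MEM@11 WB@12
I6 sub r4 <- r3,r5: IF@7 ID@10 stall=0 (-) EX@11 MEM@12 WB@13

Answer: 13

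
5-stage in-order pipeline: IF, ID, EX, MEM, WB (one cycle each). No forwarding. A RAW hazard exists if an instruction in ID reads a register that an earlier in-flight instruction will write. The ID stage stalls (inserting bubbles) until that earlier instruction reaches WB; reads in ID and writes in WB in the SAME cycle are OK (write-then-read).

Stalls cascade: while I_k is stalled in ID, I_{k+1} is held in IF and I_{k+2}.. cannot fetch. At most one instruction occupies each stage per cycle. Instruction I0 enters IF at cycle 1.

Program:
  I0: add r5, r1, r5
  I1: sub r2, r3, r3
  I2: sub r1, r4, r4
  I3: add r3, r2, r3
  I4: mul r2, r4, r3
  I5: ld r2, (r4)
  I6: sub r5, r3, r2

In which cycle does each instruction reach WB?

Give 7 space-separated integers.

Answer: 5 6 7 9 12 13 16

Derivation:
I0 add r5 <- r1,r5: IF@1 ID@2 stall=0 (-) EX@3 MEM@4 WB@5
I1 sub r2 <- r3,r3: IF@2 ID@3 stall=0 (-) EX@4 MEM@5 WB@6
I2 sub r1 <- r4,r4: IF@3 ID@4 stall=0 (-) EX@5 MEM@6 WB@7
I3 add r3 <- r2,r3: IF@4 ID@5 stall=1 (RAW on I1.r2 (WB@6)) EX@7 MEM@8 WB@9
I4 mul r2 <- r4,r3: IF@5 ID@7 stall=2 (RAW on I3.r3 (WB@9)) EX@10 MEM@11 WB@12
I5 ld r2 <- r4: IF@7 ID@10 stall=0 (-) EX@11 MEM@12 WB@13
I6 sub r5 <- r3,r2: IF@10 ID@11 stall=2 (RAW on I5.r2 (WB@13)) EX@14 MEM@15 WB@16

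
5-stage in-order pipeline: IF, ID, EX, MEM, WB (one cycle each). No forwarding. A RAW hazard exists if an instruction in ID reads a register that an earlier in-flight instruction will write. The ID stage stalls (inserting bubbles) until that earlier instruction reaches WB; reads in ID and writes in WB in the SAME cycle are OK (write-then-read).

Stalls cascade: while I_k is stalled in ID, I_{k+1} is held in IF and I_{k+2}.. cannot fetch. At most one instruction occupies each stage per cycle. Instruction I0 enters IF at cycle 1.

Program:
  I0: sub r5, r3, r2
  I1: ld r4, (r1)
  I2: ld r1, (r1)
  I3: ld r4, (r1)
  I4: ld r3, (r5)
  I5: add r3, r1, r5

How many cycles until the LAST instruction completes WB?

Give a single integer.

I0 sub r5 <- r3,r2: IF@1 ID@2 stall=0 (-) EX@3 MEM@4 WB@5
I1 ld r4 <- r1: IF@2 ID@3 stall=0 (-) EX@4 MEM@5 WB@6
I2 ld r1 <- r1: IF@3 ID@4 stall=0 (-) EX@5 MEM@6 WB@7
I3 ld r4 <- r1: IF@4 ID@5 stall=2 (RAW on I2.r1 (WB@7)) EX@8 MEM@9 WB@10
I4 ld r3 <- r5: IF@5 ID@8 stall=0 (-) EX@9 MEM@10 WB@11
I5 add r3 <- r1,r5: IF@8 ID@9 stall=0 (-) EX@10 MEM@11 WB@12

Answer: 12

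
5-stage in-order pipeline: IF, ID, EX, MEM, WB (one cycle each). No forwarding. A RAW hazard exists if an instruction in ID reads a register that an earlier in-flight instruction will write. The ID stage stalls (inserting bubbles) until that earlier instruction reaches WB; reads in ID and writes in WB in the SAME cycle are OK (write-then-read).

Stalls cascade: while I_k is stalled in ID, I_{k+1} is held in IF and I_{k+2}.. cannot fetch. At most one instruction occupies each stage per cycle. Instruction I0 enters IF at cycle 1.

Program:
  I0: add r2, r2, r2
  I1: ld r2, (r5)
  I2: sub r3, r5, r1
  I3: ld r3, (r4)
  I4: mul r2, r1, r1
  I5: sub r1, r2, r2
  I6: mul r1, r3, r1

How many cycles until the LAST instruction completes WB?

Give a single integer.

I0 add r2 <- r2,r2: IF@1 ID@2 stall=0 (-) EX@3 MEM@4 WB@5
I1 ld r2 <- r5: IF@2 ID@3 stall=0 (-) EX@4 MEM@5 WB@6
I2 sub r3 <- r5,r1: IF@3 ID@4 stall=0 (-) EX@5 MEM@6 WB@7
I3 ld r3 <- r4: IF@4 ID@5 stall=0 (-) EX@6 MEM@7 WB@8
I4 mul r2 <- r1,r1: IF@5 ID@6 stall=0 (-) EX@7 MEM@8 WB@9
I5 sub r1 <- r2,r2: IF@6 ID@7 stall=2 (RAW on I4.r2 (WB@9)) EX@10 MEM@11 WB@12
I6 mul r1 <- r3,r1: IF@7 ID@10 stall=2 (RAW on I5.r1 (WB@12)) EX@13 MEM@14 WB@15

Answer: 15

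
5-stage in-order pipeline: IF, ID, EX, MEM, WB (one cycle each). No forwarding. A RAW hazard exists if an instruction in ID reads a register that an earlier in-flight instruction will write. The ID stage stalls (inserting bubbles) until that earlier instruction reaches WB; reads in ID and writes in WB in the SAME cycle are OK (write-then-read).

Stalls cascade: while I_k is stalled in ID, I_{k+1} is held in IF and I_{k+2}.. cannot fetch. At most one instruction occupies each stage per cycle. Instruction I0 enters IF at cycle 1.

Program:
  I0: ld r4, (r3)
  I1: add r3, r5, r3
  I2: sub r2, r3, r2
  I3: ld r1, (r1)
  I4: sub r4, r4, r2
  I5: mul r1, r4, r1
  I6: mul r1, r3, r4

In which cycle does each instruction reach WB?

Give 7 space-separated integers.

Answer: 5 6 9 10 12 15 16

Derivation:
I0 ld r4 <- r3: IF@1 ID@2 stall=0 (-) EX@3 MEM@4 WB@5
I1 add r3 <- r5,r3: IF@2 ID@3 stall=0 (-) EX@4 MEM@5 WB@6
I2 sub r2 <- r3,r2: IF@3 ID@4 stall=2 (RAW on I1.r3 (WB@6)) EX@7 MEM@8 WB@9
I3 ld r1 <- r1: IF@4 ID@7 stall=0 (-) EX@8 MEM@9 WB@10
I4 sub r4 <- r4,r2: IF@7 ID@8 stall=1 (RAW on I2.r2 (WB@9)) EX@10 MEM@11 WB@12
I5 mul r1 <- r4,r1: IF@8 ID@10 stall=2 (RAW on I4.r4 (WB@12)) EX@13 MEM@14 WB@15
I6 mul r1 <- r3,r4: IF@10 ID@13 stall=0 (-) EX@14 MEM@15 WB@16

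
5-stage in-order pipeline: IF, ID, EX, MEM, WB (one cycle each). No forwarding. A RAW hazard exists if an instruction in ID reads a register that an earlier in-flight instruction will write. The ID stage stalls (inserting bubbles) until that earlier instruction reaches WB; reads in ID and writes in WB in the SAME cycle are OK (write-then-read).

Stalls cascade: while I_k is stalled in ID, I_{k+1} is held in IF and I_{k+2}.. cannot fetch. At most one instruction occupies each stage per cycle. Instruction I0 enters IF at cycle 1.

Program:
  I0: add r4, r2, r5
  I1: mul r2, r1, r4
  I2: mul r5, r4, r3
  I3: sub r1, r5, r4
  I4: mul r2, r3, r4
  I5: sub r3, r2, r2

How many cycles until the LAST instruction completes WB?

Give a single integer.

I0 add r4 <- r2,r5: IF@1 ID@2 stall=0 (-) EX@3 MEM@4 WB@5
I1 mul r2 <- r1,r4: IF@2 ID@3 stall=2 (RAW on I0.r4 (WB@5)) EX@6 MEM@7 WB@8
I2 mul r5 <- r4,r3: IF@3 ID@6 stall=0 (-) EX@7 MEM@8 WB@9
I3 sub r1 <- r5,r4: IF@6 ID@7 stall=2 (RAW on I2.r5 (WB@9)) EX@10 MEM@11 WB@12
I4 mul r2 <- r3,r4: IF@7 ID@10 stall=0 (-) EX@11 MEM@12 WB@13
I5 sub r3 <- r2,r2: IF@10 ID@11 stall=2 (RAW on I4.r2 (WB@13)) EX@14 MEM@15 WB@16

Answer: 16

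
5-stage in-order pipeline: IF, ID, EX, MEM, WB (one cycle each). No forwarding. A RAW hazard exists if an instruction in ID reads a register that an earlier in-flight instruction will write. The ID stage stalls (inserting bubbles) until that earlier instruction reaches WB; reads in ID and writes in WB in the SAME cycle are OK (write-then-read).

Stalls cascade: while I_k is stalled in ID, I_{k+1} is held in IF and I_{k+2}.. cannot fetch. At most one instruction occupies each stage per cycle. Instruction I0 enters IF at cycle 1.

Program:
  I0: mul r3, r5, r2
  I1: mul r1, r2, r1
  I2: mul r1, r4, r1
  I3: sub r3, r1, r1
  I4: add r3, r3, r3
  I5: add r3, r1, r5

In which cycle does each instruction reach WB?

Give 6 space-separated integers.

Answer: 5 6 9 12 15 16

Derivation:
I0 mul r3 <- r5,r2: IF@1 ID@2 stall=0 (-) EX@3 MEM@4 WB@5
I1 mul r1 <- r2,r1: IF@2 ID@3 stall=0 (-) EX@4 MEM@5 WB@6
I2 mul r1 <- r4,r1: IF@3 ID@4 stall=2 (RAW on I1.r1 (WB@6)) EX@7 MEM@8 WB@9
I3 sub r3 <- r1,r1: IF@4 ID@7 stall=2 (RAW on I2.r1 (WB@9)) EX@10 MEM@11 WB@12
I4 add r3 <- r3,r3: IF@7 ID@10 stall=2 (RAW on I3.r3 (WB@12)) EX@13 MEM@14 WB@15
I5 add r3 <- r1,r5: IF@10 ID@13 stall=0 (-) EX@14 MEM@15 WB@16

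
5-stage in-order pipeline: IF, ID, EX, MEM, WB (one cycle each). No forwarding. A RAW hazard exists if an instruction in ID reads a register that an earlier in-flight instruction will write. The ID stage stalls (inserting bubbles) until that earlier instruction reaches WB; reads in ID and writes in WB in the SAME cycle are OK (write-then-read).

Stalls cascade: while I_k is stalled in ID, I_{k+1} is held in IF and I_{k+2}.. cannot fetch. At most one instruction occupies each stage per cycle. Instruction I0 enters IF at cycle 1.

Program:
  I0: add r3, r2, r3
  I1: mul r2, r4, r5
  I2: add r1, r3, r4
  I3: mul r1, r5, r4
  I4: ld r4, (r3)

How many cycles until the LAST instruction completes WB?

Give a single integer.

Answer: 10

Derivation:
I0 add r3 <- r2,r3: IF@1 ID@2 stall=0 (-) EX@3 MEM@4 WB@5
I1 mul r2 <- r4,r5: IF@2 ID@3 stall=0 (-) EX@4 MEM@5 WB@6
I2 add r1 <- r3,r4: IF@3 ID@4 stall=1 (RAW on I0.r3 (WB@5)) EX@6 MEM@7 WB@8
I3 mul r1 <- r5,r4: IF@4 ID@6 stall=0 (-) EX@7 MEM@8 WB@9
I4 ld r4 <- r3: IF@6 ID@7 stall=0 (-) EX@8 MEM@9 WB@10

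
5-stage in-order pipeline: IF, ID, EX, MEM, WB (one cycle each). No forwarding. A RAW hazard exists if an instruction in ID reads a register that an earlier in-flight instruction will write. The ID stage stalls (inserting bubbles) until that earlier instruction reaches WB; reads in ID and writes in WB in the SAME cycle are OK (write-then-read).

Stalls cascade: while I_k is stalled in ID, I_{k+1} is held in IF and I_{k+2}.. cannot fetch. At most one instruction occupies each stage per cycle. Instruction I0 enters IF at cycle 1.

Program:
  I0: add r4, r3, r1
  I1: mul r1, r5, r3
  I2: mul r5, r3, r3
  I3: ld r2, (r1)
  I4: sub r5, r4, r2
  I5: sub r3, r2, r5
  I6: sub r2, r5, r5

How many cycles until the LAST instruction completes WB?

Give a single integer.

Answer: 16

Derivation:
I0 add r4 <- r3,r1: IF@1 ID@2 stall=0 (-) EX@3 MEM@4 WB@5
I1 mul r1 <- r5,r3: IF@2 ID@3 stall=0 (-) EX@4 MEM@5 WB@6
I2 mul r5 <- r3,r3: IF@3 ID@4 stall=0 (-) EX@5 MEM@6 WB@7
I3 ld r2 <- r1: IF@4 ID@5 stall=1 (RAW on I1.r1 (WB@6)) EX@7 MEM@8 WB@9
I4 sub r5 <- r4,r2: IF@5 ID@7 stall=2 (RAW on I3.r2 (WB@9)) EX@10 MEM@11 WB@12
I5 sub r3 <- r2,r5: IF@7 ID@10 stall=2 (RAW on I4.r5 (WB@12)) EX@13 MEM@14 WB@15
I6 sub r2 <- r5,r5: IF@10 ID@13 stall=0 (-) EX@14 MEM@15 WB@16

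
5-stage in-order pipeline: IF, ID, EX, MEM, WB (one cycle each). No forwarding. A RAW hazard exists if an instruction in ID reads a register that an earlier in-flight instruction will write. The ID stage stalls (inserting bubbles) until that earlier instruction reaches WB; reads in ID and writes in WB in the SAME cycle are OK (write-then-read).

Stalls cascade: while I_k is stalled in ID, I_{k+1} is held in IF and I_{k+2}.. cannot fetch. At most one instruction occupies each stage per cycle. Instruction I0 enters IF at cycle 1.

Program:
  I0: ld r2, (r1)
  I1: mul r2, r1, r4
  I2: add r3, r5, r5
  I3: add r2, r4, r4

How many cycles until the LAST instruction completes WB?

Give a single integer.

I0 ld r2 <- r1: IF@1 ID@2 stall=0 (-) EX@3 MEM@4 WB@5
I1 mul r2 <- r1,r4: IF@2 ID@3 stall=0 (-) EX@4 MEM@5 WB@6
I2 add r3 <- r5,r5: IF@3 ID@4 stall=0 (-) EX@5 MEM@6 WB@7
I3 add r2 <- r4,r4: IF@4 ID@5 stall=0 (-) EX@6 MEM@7 WB@8

Answer: 8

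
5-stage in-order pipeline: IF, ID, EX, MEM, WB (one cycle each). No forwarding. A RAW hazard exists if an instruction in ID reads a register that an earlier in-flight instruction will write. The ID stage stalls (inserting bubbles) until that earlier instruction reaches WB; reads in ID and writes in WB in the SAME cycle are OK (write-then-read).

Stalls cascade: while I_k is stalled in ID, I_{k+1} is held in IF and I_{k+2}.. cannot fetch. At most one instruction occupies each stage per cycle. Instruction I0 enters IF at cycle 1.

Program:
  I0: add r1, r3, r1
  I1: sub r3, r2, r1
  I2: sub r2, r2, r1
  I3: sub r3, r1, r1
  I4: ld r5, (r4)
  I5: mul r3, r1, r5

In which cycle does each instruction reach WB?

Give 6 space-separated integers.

I0 add r1 <- r3,r1: IF@1 ID@2 stall=0 (-) EX@3 MEM@4 WB@5
I1 sub r3 <- r2,r1: IF@2 ID@3 stall=2 (RAW on I0.r1 (WB@5)) EX@6 MEM@7 WB@8
I2 sub r2 <- r2,r1: IF@3 ID@6 stall=0 (-) EX@7 MEM@8 WB@9
I3 sub r3 <- r1,r1: IF@6 ID@7 stall=0 (-) EX@8 MEM@9 WB@10
I4 ld r5 <- r4: IF@7 ID@8 stall=0 (-) EX@9 MEM@10 WB@11
I5 mul r3 <- r1,r5: IF@8 ID@9 stall=2 (RAW on I4.r5 (WB@11)) EX@12 MEM@13 WB@14

Answer: 5 8 9 10 11 14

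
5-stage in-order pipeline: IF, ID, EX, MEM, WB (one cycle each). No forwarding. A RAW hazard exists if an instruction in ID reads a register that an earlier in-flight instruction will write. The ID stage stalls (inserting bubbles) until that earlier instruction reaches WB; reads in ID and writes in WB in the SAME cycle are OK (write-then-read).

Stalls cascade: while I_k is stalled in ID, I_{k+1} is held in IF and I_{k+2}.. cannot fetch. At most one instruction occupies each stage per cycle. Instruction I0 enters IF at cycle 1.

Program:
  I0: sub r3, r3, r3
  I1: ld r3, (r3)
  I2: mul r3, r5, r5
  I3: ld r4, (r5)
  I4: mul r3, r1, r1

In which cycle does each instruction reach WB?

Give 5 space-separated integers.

Answer: 5 8 9 10 11

Derivation:
I0 sub r3 <- r3,r3: IF@1 ID@2 stall=0 (-) EX@3 MEM@4 WB@5
I1 ld r3 <- r3: IF@2 ID@3 stall=2 (RAW on I0.r3 (WB@5)) EX@6 MEM@7 WB@8
I2 mul r3 <- r5,r5: IF@3 ID@6 stall=0 (-) EX@7 MEM@8 WB@9
I3 ld r4 <- r5: IF@6 ID@7 stall=0 (-) EX@8 MEM@9 WB@10
I4 mul r3 <- r1,r1: IF@7 ID@8 stall=0 (-) EX@9 MEM@10 WB@11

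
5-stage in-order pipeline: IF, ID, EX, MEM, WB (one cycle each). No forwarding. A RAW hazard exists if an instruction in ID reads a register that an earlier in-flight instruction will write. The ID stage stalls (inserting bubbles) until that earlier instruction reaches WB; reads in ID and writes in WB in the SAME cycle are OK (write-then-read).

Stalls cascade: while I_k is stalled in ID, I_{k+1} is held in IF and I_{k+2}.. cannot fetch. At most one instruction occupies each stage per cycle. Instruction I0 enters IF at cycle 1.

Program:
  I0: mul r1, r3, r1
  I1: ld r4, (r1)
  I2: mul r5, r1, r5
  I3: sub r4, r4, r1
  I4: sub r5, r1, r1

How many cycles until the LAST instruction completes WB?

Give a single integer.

I0 mul r1 <- r3,r1: IF@1 ID@2 stall=0 (-) EX@3 MEM@4 WB@5
I1 ld r4 <- r1: IF@2 ID@3 stall=2 (RAW on I0.r1 (WB@5)) EX@6 MEM@7 WB@8
I2 mul r5 <- r1,r5: IF@3 ID@6 stall=0 (-) EX@7 MEM@8 WB@9
I3 sub r4 <- r4,r1: IF@6 ID@7 stall=1 (RAW on I1.r4 (WB@8)) EX@9 MEM@10 WB@11
I4 sub r5 <- r1,r1: IF@7 ID@9 stall=0 (-) EX@10 MEM@11 WB@12

Answer: 12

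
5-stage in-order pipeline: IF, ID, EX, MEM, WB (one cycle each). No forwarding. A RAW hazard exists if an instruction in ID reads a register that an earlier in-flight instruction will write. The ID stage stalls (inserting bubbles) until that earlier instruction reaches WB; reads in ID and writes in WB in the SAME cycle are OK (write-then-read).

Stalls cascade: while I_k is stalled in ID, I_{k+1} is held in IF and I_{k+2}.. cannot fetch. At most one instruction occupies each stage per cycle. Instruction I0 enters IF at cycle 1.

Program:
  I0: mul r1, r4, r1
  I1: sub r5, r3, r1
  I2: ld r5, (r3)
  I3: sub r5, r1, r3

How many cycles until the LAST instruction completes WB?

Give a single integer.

I0 mul r1 <- r4,r1: IF@1 ID@2 stall=0 (-) EX@3 MEM@4 WB@5
I1 sub r5 <- r3,r1: IF@2 ID@3 stall=2 (RAW on I0.r1 (WB@5)) EX@6 MEM@7 WB@8
I2 ld r5 <- r3: IF@3 ID@6 stall=0 (-) EX@7 MEM@8 WB@9
I3 sub r5 <- r1,r3: IF@6 ID@7 stall=0 (-) EX@8 MEM@9 WB@10

Answer: 10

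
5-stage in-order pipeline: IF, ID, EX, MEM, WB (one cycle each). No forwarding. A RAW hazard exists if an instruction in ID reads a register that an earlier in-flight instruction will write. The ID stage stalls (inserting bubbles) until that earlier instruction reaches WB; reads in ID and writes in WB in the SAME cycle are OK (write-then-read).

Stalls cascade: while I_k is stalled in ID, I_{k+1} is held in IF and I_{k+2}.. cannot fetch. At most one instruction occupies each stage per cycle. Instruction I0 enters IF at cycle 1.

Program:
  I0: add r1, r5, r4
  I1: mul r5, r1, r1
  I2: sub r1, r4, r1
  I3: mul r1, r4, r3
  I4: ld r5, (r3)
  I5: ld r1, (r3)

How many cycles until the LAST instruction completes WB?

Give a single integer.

Answer: 12

Derivation:
I0 add r1 <- r5,r4: IF@1 ID@2 stall=0 (-) EX@3 MEM@4 WB@5
I1 mul r5 <- r1,r1: IF@2 ID@3 stall=2 (RAW on I0.r1 (WB@5)) EX@6 MEM@7 WB@8
I2 sub r1 <- r4,r1: IF@3 ID@6 stall=0 (-) EX@7 MEM@8 WB@9
I3 mul r1 <- r4,r3: IF@6 ID@7 stall=0 (-) EX@8 MEM@9 WB@10
I4 ld r5 <- r3: IF@7 ID@8 stall=0 (-) EX@9 MEM@10 WB@11
I5 ld r1 <- r3: IF@8 ID@9 stall=0 (-) EX@10 MEM@11 WB@12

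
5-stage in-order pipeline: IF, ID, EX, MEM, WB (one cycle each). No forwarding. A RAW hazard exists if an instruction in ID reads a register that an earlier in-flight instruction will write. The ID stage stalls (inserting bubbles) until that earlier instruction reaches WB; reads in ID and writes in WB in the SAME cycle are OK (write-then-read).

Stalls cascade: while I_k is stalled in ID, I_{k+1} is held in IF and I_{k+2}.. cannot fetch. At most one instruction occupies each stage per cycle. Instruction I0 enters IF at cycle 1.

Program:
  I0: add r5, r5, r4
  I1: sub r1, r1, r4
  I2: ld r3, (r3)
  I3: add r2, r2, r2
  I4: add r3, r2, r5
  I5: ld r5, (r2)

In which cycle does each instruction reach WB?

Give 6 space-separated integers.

I0 add r5 <- r5,r4: IF@1 ID@2 stall=0 (-) EX@3 MEM@4 WB@5
I1 sub r1 <- r1,r4: IF@2 ID@3 stall=0 (-) EX@4 MEM@5 WB@6
I2 ld r3 <- r3: IF@3 ID@4 stall=0 (-) EX@5 MEM@6 WB@7
I3 add r2 <- r2,r2: IF@4 ID@5 stall=0 (-) EX@6 MEM@7 WB@8
I4 add r3 <- r2,r5: IF@5 ID@6 stall=2 (RAW on I3.r2 (WB@8)) EX@9 MEM@10 WB@11
I5 ld r5 <- r2: IF@6 ID@9 stall=0 (-) EX@10 MEM@11 WB@12

Answer: 5 6 7 8 11 12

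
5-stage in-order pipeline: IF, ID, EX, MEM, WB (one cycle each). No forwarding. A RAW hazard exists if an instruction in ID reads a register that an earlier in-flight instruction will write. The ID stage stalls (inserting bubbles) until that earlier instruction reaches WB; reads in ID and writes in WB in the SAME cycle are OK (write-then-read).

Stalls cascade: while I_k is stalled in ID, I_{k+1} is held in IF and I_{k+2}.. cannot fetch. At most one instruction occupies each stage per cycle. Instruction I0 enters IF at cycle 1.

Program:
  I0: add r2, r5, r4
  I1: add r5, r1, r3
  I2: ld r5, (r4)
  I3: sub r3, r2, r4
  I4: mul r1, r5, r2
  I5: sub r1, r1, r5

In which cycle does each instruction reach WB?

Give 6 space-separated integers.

I0 add r2 <- r5,r4: IF@1 ID@2 stall=0 (-) EX@3 MEM@4 WB@5
I1 add r5 <- r1,r3: IF@2 ID@3 stall=0 (-) EX@4 MEM@5 WB@6
I2 ld r5 <- r4: IF@3 ID@4 stall=0 (-) EX@5 MEM@6 WB@7
I3 sub r3 <- r2,r4: IF@4 ID@5 stall=0 (-) EX@6 MEM@7 WB@8
I4 mul r1 <- r5,r2: IF@5 ID@6 stall=1 (RAW on I2.r5 (WB@7)) EX@8 MEM@9 WB@10
I5 sub r1 <- r1,r5: IF@6 ID@8 stall=2 (RAW on I4.r1 (WB@10)) EX@11 MEM@12 WB@13

Answer: 5 6 7 8 10 13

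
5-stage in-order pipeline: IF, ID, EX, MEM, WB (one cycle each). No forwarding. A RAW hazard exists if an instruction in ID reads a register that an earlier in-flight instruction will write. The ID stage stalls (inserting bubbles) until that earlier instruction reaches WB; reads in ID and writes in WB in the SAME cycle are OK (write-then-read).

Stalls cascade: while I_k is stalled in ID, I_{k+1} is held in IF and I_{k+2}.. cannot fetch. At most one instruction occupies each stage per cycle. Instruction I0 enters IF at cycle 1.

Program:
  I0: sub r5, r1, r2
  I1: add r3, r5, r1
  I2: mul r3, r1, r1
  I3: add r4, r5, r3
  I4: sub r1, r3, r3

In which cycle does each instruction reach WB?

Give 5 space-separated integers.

I0 sub r5 <- r1,r2: IF@1 ID@2 stall=0 (-) EX@3 MEM@4 WB@5
I1 add r3 <- r5,r1: IF@2 ID@3 stall=2 (RAW on I0.r5 (WB@5)) EX@6 MEM@7 WB@8
I2 mul r3 <- r1,r1: IF@3 ID@6 stall=0 (-) EX@7 MEM@8 WB@9
I3 add r4 <- r5,r3: IF@6 ID@7 stall=2 (RAW on I2.r3 (WB@9)) EX@10 MEM@11 WB@12
I4 sub r1 <- r3,r3: IF@7 ID@10 stall=0 (-) EX@11 MEM@12 WB@13

Answer: 5 8 9 12 13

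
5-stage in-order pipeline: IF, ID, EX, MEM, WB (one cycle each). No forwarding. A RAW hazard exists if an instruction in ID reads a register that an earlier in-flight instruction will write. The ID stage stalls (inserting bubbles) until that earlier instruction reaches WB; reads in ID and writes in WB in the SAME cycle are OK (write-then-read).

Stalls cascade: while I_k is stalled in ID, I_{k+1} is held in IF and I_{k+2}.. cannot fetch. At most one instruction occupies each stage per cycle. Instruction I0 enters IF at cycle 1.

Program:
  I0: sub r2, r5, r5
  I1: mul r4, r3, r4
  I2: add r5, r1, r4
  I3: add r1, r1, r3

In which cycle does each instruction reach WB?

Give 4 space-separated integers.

I0 sub r2 <- r5,r5: IF@1 ID@2 stall=0 (-) EX@3 MEM@4 WB@5
I1 mul r4 <- r3,r4: IF@2 ID@3 stall=0 (-) EX@4 MEM@5 WB@6
I2 add r5 <- r1,r4: IF@3 ID@4 stall=2 (RAW on I1.r4 (WB@6)) EX@7 MEM@8 WB@9
I3 add r1 <- r1,r3: IF@4 ID@7 stall=0 (-) EX@8 MEM@9 WB@10

Answer: 5 6 9 10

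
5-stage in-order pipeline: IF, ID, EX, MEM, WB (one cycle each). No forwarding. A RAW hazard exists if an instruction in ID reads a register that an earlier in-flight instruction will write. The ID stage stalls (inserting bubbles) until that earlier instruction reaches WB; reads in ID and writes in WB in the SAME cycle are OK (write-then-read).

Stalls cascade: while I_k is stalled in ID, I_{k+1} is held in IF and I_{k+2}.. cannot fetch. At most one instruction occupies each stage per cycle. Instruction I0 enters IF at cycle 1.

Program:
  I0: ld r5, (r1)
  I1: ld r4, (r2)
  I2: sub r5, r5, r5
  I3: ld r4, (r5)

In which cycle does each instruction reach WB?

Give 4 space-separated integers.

I0 ld r5 <- r1: IF@1 ID@2 stall=0 (-) EX@3 MEM@4 WB@5
I1 ld r4 <- r2: IF@2 ID@3 stall=0 (-) EX@4 MEM@5 WB@6
I2 sub r5 <- r5,r5: IF@3 ID@4 stall=1 (RAW on I0.r5 (WB@5)) EX@6 MEM@7 WB@8
I3 ld r4 <- r5: IF@4 ID@6 stall=2 (RAW on I2.r5 (WB@8)) EX@9 MEM@10 WB@11

Answer: 5 6 8 11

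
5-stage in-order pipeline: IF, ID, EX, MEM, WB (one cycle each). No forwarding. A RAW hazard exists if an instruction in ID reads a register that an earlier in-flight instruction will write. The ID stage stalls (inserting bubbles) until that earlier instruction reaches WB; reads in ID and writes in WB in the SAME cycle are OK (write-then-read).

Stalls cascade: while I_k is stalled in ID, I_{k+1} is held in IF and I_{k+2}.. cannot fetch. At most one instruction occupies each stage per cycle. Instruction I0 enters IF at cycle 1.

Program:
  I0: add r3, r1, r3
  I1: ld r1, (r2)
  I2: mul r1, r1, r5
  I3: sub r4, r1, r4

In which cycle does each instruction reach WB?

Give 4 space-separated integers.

I0 add r3 <- r1,r3: IF@1 ID@2 stall=0 (-) EX@3 MEM@4 WB@5
I1 ld r1 <- r2: IF@2 ID@3 stall=0 (-) EX@4 MEM@5 WB@6
I2 mul r1 <- r1,r5: IF@3 ID@4 stall=2 (RAW on I1.r1 (WB@6)) EX@7 MEM@8 WB@9
I3 sub r4 <- r1,r4: IF@4 ID@7 stall=2 (RAW on I2.r1 (WB@9)) EX@10 MEM@11 WB@12

Answer: 5 6 9 12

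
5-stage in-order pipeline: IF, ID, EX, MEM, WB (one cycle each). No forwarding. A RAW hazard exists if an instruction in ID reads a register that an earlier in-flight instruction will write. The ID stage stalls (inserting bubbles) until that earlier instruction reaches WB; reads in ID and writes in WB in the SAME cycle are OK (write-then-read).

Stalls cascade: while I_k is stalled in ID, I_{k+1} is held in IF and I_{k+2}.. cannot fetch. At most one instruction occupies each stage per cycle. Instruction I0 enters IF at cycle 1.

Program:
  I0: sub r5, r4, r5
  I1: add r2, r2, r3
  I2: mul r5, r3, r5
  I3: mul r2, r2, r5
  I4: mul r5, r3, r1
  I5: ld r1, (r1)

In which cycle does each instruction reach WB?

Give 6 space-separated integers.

I0 sub r5 <- r4,r5: IF@1 ID@2 stall=0 (-) EX@3 MEM@4 WB@5
I1 add r2 <- r2,r3: IF@2 ID@3 stall=0 (-) EX@4 MEM@5 WB@6
I2 mul r5 <- r3,r5: IF@3 ID@4 stall=1 (RAW on I0.r5 (WB@5)) EX@6 MEM@7 WB@8
I3 mul r2 <- r2,r5: IF@4 ID@6 stall=2 (RAW on I2.r5 (WB@8)) EX@9 MEM@10 WB@11
I4 mul r5 <- r3,r1: IF@6 ID@9 stall=0 (-) EX@10 MEM@11 WB@12
I5 ld r1 <- r1: IF@9 ID@10 stall=0 (-) EX@11 MEM@12 WB@13

Answer: 5 6 8 11 12 13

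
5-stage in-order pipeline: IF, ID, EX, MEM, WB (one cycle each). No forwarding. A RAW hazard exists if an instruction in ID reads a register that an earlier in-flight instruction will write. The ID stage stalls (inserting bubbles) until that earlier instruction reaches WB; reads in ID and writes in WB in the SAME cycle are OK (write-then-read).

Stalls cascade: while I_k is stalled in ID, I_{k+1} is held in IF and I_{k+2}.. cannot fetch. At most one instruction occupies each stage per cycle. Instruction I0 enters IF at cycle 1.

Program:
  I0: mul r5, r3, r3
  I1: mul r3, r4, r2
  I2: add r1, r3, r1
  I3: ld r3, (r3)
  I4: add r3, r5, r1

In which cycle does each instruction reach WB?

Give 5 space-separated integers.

Answer: 5 6 9 10 12

Derivation:
I0 mul r5 <- r3,r3: IF@1 ID@2 stall=0 (-) EX@3 MEM@4 WB@5
I1 mul r3 <- r4,r2: IF@2 ID@3 stall=0 (-) EX@4 MEM@5 WB@6
I2 add r1 <- r3,r1: IF@3 ID@4 stall=2 (RAW on I1.r3 (WB@6)) EX@7 MEM@8 WB@9
I3 ld r3 <- r3: IF@4 ID@7 stall=0 (-) EX@8 MEM@9 WB@10
I4 add r3 <- r5,r1: IF@7 ID@8 stall=1 (RAW on I2.r1 (WB@9)) EX@10 MEM@11 WB@12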